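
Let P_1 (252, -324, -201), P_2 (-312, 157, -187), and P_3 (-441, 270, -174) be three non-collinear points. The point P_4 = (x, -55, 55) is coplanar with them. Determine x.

A normal to the plane is n = P_1P_2 × P_1P_3 = (4671, 5526, -1683).
P_4 lies in the plane iff n · P_1P_4 = 0.
This gives (4671)x + (-121446) = 0, so x = 26.

26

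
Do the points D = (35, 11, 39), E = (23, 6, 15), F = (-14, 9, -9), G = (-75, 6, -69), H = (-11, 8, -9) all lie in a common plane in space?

No

The plane through D, E, F has normal n = DE × DF = (192, 600, -221) and equation n·P = 4701.
Checking the remaining points: n·G = 4449, n·H = 4677.
Since n·G = 4449 ≠ 4701, G is off the plane and the points are not all coplanar.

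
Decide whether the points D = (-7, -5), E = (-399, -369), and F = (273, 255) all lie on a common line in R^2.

DE = (-392, -364), DF = (280, 260).
Checking proportionality: DF = -5/7·DE, so the vectors are parallel and the points are collinear.

Yes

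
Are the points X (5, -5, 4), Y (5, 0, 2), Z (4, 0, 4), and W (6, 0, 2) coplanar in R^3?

A normal to the plane through X, Y, Z is n = XY × XZ = (10, 2, 5).
The plane has equation n·P = 60. For W: n·W = 70.
70 ≠ 60, so W is off the plane.

No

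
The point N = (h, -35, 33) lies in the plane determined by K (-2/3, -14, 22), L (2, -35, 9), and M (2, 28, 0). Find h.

A normal to the plane is n = KL × KM = (1008, 24, 168).
N lies in the plane iff n · KN = 0.
This gives (1008)h + (2016) = 0, so h = -2.

-2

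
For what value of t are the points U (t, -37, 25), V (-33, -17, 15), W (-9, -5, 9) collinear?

-73

Direction VW = (24, 12, -6). From the y-coordinate of U, the parameter along the line is τ = (-37 − (-17))/12 = -5/3.
Then t = (-33) + (-5/3)·(24) = -73.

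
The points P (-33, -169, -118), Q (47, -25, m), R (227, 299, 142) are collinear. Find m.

-38

Direction PR = (260, 468, 260). From the x-coordinate of Q, the parameter along the line is τ = (47 − (-33))/260 = 4/13.
Then m = (-118) + 4/13·(260) = -38.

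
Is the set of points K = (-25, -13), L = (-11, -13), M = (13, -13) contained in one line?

Yes

KL = (14, 0), KM = (38, 0).
Twice the signed area of △KLM is (14)(0) − (0)(38) = 0.
The triangle is degenerate (zero area), so the points are collinear.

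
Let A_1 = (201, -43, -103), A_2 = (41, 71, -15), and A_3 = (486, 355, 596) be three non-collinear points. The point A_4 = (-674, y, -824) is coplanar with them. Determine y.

-264

Coplanarity requires A_1A_2 · (A_1A_3 × A_1A_4) = 0.
A_1A_2 = (-160, 114, 88), A_1A_3 = (285, 398, 699); the triple product is linear in y with coefficient 136920 and constant term 36146880.
Setting it to zero: y = -264.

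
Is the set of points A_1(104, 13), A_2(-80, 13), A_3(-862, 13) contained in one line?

Yes

A_1A_2 = (-184, 0), A_1A_3 = (-966, 0).
Twice the signed area of △A_1A_2A_3 is (-184)(0) − (0)(-966) = 0.
The triangle is degenerate (zero area), so the points are collinear.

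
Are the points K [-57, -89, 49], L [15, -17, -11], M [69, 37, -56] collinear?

KL = (72, 72, -60), KM = (126, 126, -105).
KL × KM = (0, 0, 0).
The cross product vanishes, so the three points are collinear.

Yes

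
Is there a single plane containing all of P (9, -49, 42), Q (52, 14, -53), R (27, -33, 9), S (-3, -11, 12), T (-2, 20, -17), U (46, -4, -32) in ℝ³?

No

The plane through P, Q, R has normal n = PQ × PR = (-559, -291, -446) and equation n·X = -9504.
Checking the remaining points: n·S = -474, n·T = 2880, n·U = -10278.
Since n·S = -474 ≠ -9504, S is off the plane and the points are not all coplanar.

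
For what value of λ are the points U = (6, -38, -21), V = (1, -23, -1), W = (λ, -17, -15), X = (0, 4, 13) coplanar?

7

Normal to plane UVX: n = (-330, 50, -120); plane equation n·P = -1360.
Requiring n·W = -1360: (-330)λ + (950) = -1360.
So λ = 7.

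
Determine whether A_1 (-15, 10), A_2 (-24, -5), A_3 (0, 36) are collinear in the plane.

A_1A_2 = (-9, -15), A_1A_3 = (15, 26).
det[A_1A_2; A_1A_3] = (-9)(26) − (-15)(15) = -9.
The determinant is nonzero, so they are not collinear.

No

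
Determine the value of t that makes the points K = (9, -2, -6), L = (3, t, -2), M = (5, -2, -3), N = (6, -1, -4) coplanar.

0

The points are coplanar iff KL · (KM × KN) = 0.
Expanding, this is linear in t: (-1)t + (0) = 0.
So t = 0.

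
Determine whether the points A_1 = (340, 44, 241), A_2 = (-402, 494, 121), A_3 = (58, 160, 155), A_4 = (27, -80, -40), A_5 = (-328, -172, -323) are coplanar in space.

The plane through A_1, A_2, A_3 has normal n = A_1A_2 × A_1A_3 = (-24780, -29972, 40828) and equation n·P = 95580.
Checking the remaining points: n·A_4 = 95580, n·A_5 = 95580.
All equal 95580, so all 5 points lie in one plane.

Yes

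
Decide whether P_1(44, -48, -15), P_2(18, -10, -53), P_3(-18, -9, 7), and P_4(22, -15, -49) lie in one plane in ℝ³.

Yes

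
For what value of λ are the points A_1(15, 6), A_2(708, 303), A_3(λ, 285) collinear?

Collinearity: (A_3 − A_1) must be parallel to (A_2 − A_1) = (693, 297).
Cross-multiplying the components: (λ − 15)·(297) = (279)·(693).
Solving gives λ = 666.

666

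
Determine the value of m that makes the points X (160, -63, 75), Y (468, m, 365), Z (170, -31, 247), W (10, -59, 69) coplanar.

-19

Coplanarity ⇔ det[XY; XZ; XW] = 0.
Expanding, this is linear in m: (-25740)m + (-489060) = 0.
So m = -19.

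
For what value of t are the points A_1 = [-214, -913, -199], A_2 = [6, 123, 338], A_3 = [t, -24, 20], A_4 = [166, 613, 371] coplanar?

Normal to plane A_1A_2A_4: n = (-228942, 78660, -57960); plane equation n·P = -11288952.
Requiring n·A_3 = -11288952: (-228942)t + (-3047040) = -11288952.
So t = 36.

36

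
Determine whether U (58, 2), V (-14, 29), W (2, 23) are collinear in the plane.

Yes

UV = (-72, 27), UW = (-56, 21).
Checking proportionality: UW = 7/9·UV, so the vectors are parallel and the points are collinear.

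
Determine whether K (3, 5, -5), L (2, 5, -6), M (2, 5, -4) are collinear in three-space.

KL = (-1, 0, -1), KM = (-1, 0, 1).
KL × KM = (0, 2, 0).
The cross product is nonzero, so the points do not lie on one line.

No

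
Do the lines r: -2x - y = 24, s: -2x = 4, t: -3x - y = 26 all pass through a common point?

Intersecting r and s: solving the 2×2 system gives (x, y) = (-2, -20).
Substitute into t: (-3)(-2) + (-1)(-20) = 26.
This equals 26, so (-2, -20) lies on all three lines and they are concurrent.

Yes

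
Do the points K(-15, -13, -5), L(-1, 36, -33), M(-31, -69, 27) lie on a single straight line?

Yes

KL = (14, 49, -28), KM = (-16, -56, 32).
KL × KM = (0, 0, 0).
The cross product vanishes, so the three points are collinear.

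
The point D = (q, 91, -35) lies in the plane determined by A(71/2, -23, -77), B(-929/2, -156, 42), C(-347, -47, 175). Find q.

563/2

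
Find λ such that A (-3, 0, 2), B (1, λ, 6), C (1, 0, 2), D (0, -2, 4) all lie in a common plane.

-4

Normal to plane ACD: n = (0, -8, -8); plane equation n·P = -16.
Requiring n·B = -16: (-8)λ + (-48) = -16.
So λ = -4.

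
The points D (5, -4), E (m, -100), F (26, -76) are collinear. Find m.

Collinearity: (E − D) must be parallel to (F − D) = (21, -72).
Cross-multiplying the components: (m − 5)·(-72) = (-96)·(21).
Solving gives m = 33.

33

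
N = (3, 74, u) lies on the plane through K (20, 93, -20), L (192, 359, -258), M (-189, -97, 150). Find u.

A normal to the plane is n = KL × KM = (0, 20502, 22914).
N lies in the plane iff n · KN = 0.
This gives (22914)u + (68742) = 0, so u = -3.

-3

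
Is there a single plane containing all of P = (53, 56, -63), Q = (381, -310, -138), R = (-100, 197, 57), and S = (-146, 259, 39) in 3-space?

No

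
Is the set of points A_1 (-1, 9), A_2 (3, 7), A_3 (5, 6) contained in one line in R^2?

A_1A_2 = (4, -2), A_1A_3 = (6, -3).
det[A_1A_2; A_1A_3] = (4)(-3) − (-2)(6) = 0.
The determinant is zero, so the points are collinear.

Yes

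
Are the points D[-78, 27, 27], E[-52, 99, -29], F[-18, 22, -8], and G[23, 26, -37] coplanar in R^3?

No

The four points are coplanar iff the 3×3 determinant with rows DE, DF, DG is zero.
Rows: (26, 72, -56), (60, -5, -35), (101, -1, -64).
Expanding along the first row: (26)(285) − (72)(-305) + (-56)(445) = 4450.
Nonzero ⇒ not coplanar.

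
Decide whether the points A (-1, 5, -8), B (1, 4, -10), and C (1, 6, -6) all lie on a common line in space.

No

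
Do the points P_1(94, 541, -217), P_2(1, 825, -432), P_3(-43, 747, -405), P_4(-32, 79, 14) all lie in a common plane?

No

The four points are coplanar iff the 3×3 determinant with rows P_1P_2, P_1P_3, P_1P_4 is zero.
Rows: (-93, 284, -215), (-137, 206, -188), (-126, -462, 231).
Expanding along the first row: (-93)(-39270) − (284)(-55335) + (-215)(89250) = 178500.
Nonzero ⇒ not coplanar.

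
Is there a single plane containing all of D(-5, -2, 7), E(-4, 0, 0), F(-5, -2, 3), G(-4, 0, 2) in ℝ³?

Yes

With D as base: DE = (1, 2, -7), DF = (0, 0, -4), DG = (1, 2, -5).
DF × DG = (8, -4, 0).
DE · (DF × DG) = 0.
The scalar triple product vanishes, so the four points are coplanar.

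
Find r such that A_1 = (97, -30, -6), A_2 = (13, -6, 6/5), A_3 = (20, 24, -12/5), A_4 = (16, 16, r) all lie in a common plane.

Normal to plane A_1A_2A_3: n = (-1512/5, -252, -2688); plane equation n·P = -28224/5.
Requiring n·A_4 = -28224/5: (-2688)r + (-44352/5) = -28224/5.
So r = -6/5.

-6/5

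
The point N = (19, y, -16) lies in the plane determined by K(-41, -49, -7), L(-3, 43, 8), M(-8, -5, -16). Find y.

43

The plane through K, L, M has equation −1488x + 837y − 1364z = 29543.
Substituting N: (837)y + (-6448) = 29543, so y = 43.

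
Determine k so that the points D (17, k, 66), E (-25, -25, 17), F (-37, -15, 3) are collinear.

Collinearity requires DE × DF = 0; each component is linear in k.
The x-component gives (14)k + (840) = 0, so k = -60.
The remaining components then also vanish.

-60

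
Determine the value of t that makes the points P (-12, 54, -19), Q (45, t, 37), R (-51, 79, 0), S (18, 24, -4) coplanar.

The points are coplanar iff PQ · (PR × PS) = 0.
Expanding, this is linear in t: (1155)t + (15015) = 0.
So t = -13.

-13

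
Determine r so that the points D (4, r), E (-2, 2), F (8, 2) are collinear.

The three points are collinear iff det[DE; DF] = 0.
This determinant is linear in r: (10)r + (-20) = 0, so r = 2.

2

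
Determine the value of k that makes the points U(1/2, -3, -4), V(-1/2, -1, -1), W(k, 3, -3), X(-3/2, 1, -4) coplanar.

Normal to plane UVX: n = (-12, -6, 0); plane equation n·P = 12.
Requiring n·W = 12: (-12)k + (-18) = 12.
So k = -5/2.

-5/2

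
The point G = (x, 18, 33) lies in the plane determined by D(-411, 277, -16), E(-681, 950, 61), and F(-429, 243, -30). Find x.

-61

Coplanarity requires DE · (DF × DG) = 0.
DE = (-270, 673, 77), DF = (-18, -34, -14); the triple product is linear in x with coefficient -6804 and constant term -415044.
Setting it to zero: x = -61.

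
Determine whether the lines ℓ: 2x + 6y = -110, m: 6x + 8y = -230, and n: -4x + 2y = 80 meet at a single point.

Yes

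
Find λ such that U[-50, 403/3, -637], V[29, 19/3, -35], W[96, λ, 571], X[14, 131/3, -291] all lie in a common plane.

Normal to plane UVX: n = (30880/3, 11194, 3088/3); plane equation n·P = 1000126/3.
Requiring n·W = 1000126/3: (11194)λ + (4727728/3) = 1000126/3.
So λ = -111.

-111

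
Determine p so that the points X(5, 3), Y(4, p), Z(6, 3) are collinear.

3

The three points are collinear iff det[XY; XZ] = 0.
This determinant is linear in p: (-1)p + (3) = 0, so p = 3.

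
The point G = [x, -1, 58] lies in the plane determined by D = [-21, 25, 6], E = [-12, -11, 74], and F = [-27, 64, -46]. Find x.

-14

Coplanarity requires DE · (DF × DG) = 0.
DE = (9, -36, 68), DF = (-6, 39, -52); the triple product is linear in x with coefficient -780 and constant term -10920.
Setting it to zero: x = -14.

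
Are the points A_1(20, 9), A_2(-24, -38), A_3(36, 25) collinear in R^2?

No

A_1A_2 = (-44, -47), A_1A_3 = (16, 16).
Twice the signed area of △A_1A_2A_3 is (-44)(16) − (-47)(16) = 48.
The area is nonzero, so the three points are not collinear.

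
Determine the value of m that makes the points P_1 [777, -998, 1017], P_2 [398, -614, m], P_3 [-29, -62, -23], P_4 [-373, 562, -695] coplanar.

585

The points are coplanar iff P_1P_2 · (P_1P_3 × P_1P_4) = 0.
Expanding, this is linear in m: (-180960)m + (105861600) = 0.
So m = 585.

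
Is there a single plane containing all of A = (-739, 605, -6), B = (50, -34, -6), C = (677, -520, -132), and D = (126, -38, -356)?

No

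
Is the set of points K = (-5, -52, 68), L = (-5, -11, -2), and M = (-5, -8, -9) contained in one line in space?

KL = (0, 41, -70), KM = (0, 44, -77).
Comparing components 2 and 3: (41)(-77) − (-70)(44) = -77 ≠ 0, so KL and KM are not parallel and the points are not collinear.

No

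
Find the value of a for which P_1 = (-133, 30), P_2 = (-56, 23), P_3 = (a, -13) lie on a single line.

340

The three points are collinear iff det[P_1P_2; P_1P_3] = 0.
This determinant is linear in a: (7)a + (-2380) = 0, so a = 340.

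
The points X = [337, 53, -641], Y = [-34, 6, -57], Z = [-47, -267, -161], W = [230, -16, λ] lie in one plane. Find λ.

Normal to plane XYZ: n = (164320, -46176, 100672); plane equation n·P = -11602240.
Requiring n·W = -11602240: (100672)λ + (38532416) = -11602240.
So λ = -498.

-498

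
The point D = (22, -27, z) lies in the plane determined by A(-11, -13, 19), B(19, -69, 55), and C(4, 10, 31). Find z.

A normal to the plane is n = AB × AC = (-1500, 180, 1530).
D lies in the plane iff n · AD = 0.
This gives (1530)z + (-81090) = 0, so z = 53.

53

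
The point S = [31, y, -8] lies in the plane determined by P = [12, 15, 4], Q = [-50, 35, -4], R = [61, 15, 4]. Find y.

A normal to the plane is n = PQ × PR = (0, -392, -980).
S lies in the plane iff n · PS = 0.
This gives (-392)y + (17640) = 0, so y = 45.

45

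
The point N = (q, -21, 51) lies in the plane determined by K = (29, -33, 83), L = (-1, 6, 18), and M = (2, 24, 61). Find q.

A normal to the plane is n = KL × KM = (2847, 1095, -657).
N lies in the plane iff n · KN = 0.
This gives (2847)q + (-48399) = 0, so q = 17.

17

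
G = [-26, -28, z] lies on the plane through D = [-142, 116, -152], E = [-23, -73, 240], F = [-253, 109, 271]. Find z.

A normal to the plane is n = DE × DF = (-77203, -93849, -21812).
G lies in the plane iff n · DG = 0.
This gives (-21812)z + (1243284) = 0, so z = 57.

57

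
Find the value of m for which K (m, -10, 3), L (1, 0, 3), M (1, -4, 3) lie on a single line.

Direction LM = (0, -4, 0). From the y-coordinate of K, the parameter along the line is τ = (-10 − 0)/(-4) = 5/2.
Then m = 1 + 5/2·(0) = 1.

1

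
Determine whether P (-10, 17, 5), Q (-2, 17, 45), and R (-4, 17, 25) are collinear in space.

PQ = (8, 0, 40), PR = (6, 0, 20).
Comparing components 3 and 1: (40)(6) − (8)(20) = 80 ≠ 0, so PQ and PR are not parallel and the points are not collinear.

No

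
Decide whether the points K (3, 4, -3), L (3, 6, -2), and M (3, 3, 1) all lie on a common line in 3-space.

No

KL = (0, 2, 1), KM = (0, -1, 4).
KL × KM = (9, 0, 0).
The cross product is nonzero, so the points do not lie on one line.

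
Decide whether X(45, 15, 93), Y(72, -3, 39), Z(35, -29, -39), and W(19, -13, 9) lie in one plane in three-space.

The four points are coplanar iff the 3×3 determinant with rows XY, XZ, XW is zero.
Rows: (27, -18, -54), (-10, -44, -132), (-26, -28, -84).
Expanding along the first row: (27)(0) − (-18)(-2592) + (-54)(-864) = 0.
Zero determinant ⇒ coplanar.

Yes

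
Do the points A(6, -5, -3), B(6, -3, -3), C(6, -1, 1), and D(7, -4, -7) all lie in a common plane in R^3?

No

With A as base: AB = (0, 2, 0), AC = (0, 4, 4), AD = (1, 1, -4).
AC × AD = (-20, 4, -4).
AB · (AC × AD) = 8.
Since 8 ≠ 0, the four points are not coplanar.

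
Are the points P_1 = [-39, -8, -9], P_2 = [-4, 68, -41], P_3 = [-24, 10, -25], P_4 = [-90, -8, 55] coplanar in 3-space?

A normal to the plane through P_1, P_2, P_3 is n = P_1P_2 × P_1P_3 = (-640, 80, -510).
The plane has equation n·P = 28910. For P_4: n·P_4 = 28910.
Equal, so P_4 lies in the plane and all four are coplanar.

Yes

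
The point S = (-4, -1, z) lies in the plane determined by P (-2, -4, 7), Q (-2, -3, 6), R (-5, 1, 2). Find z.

4

A normal to the plane is n = PQ × PR = (0, 3, 3).
S lies in the plane iff n · PS = 0.
This gives (3)z + (-12) = 0, so z = 4.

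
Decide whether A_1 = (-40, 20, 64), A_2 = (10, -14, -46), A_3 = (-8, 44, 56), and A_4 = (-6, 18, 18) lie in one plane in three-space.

With A_1 as base: A_1A_2 = (50, -34, -110), A_1A_3 = (32, 24, -8), A_1A_4 = (34, -2, -46).
A_1A_3 × A_1A_4 = (-1120, 1200, -880).
A_1A_2 · (A_1A_3 × A_1A_4) = 0.
The scalar triple product vanishes, so the four points are coplanar.

Yes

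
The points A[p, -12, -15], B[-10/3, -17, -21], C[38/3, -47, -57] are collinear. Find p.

-6

Direction BC = (16, -30, -36). From the y-coordinate of A, the parameter along the line is τ = (-12 − (-17))/(-30) = -1/6.
Then p = (-10/3) + (-1/6)·(16) = -6.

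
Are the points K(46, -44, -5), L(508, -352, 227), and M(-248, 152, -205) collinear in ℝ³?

No

KL = (462, -308, 232), KM = (-294, 196, -200).
KL × KM = (16128, 24192, 0).
The cross product is nonzero, so the points do not lie on one line.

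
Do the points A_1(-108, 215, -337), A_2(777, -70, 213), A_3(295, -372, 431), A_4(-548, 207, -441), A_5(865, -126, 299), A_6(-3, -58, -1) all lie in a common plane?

The plane through A_1, A_2, A_3 has normal n = A_1A_2 × A_1A_3 = (103970, -458030, -404640) and equation n·P = 26658470.
Checking the remaining points: n·A_4 = 26658470, n·A_5 = 26658470, n·A_6 = 26658470.
All equal 26658470, so all 6 points lie in one plane.

Yes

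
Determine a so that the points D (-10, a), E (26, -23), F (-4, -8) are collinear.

-5

The three points are collinear iff det[DE; DF] = 0.
This determinant is linear in a: (-30)a + (-150) = 0, so a = -5.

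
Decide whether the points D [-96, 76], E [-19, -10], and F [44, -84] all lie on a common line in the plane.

DE = (77, -86), DF = (140, -160).
det[DE; DF] = (77)(-160) − (-86)(140) = -280.
The determinant is nonzero, so they are not collinear.

No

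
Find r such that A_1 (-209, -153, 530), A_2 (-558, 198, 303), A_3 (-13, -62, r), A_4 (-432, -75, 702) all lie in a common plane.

33

Normal to plane A_1A_2A_4: n = (78078, 110649, 51051); plane equation n·P = -6190569.
Requiring n·A_3 = -6190569: (51051)r + (-7875252) = -6190569.
So r = 33.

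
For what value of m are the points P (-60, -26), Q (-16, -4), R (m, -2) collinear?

Collinearity: (R − P) must be parallel to (Q − P) = (44, 22).
Cross-multiplying the components: (m − (-60))·(22) = (24)·(44).
Solving gives m = -12.

-12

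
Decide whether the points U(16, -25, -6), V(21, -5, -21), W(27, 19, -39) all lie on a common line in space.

UV = (5, 20, -15), UW = (11, 44, -33).
Each component of UW is 11/5 times the corresponding component of UV, so UW = 11/5·UV and the points are collinear.

Yes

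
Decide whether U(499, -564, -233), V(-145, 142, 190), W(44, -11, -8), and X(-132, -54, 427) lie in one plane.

With U as base: UV = (-644, 706, 423), UW = (-455, 553, 225), UX = (-631, 510, 660).
UW × UX = (250230, 158325, 116893).
UV · (UW × UX) = 75069.
Since 75069 ≠ 0, the four points are not coplanar.

No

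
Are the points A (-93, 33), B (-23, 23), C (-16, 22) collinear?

AB = (70, -10), AC = (77, -11).
det[AB; AC] = (70)(-11) − (-10)(77) = 0.
The determinant is zero, so the points are collinear.

Yes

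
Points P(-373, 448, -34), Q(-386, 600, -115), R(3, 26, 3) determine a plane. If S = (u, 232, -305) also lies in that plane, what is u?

A normal to the plane is n = PQ × PR = (-28558, -29975, -51666).
S lies in the plane iff n · PS = 0.
This gives (-28558)u + (9823952) = 0, so u = 344.

344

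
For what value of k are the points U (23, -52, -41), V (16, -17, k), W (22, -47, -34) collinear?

Collinearity requires UV × UW = 0; each component is linear in k.
The x-component gives (-5)k + (40) = 0, so k = 8.
The remaining components then also vanish.

8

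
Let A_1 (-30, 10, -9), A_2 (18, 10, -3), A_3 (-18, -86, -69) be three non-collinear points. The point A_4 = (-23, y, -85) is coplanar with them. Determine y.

-110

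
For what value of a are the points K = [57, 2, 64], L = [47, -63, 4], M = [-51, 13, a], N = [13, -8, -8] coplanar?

Coplanarity ⇔ det[KL; KM; KN] = 0.
Expanding, this is linear in a: (2760)a + (242880) = 0.
So a = -88.

-88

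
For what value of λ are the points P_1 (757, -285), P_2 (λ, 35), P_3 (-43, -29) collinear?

Collinearity: (P_2 − P_1) must be parallel to (P_3 − P_1) = (-800, 256).
Cross-multiplying the components: (λ − 757)·(256) = (320)·(-800).
Solving gives λ = -243.

-243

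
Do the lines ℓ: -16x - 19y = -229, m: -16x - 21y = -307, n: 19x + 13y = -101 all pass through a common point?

Yes

Lines aᵢx + bᵢy = cᵢ with pairwise distinct directions are concurrent exactly when det[aᵢ bᵢ cᵢ] = 0.
Here the determinant is 0.
It vanishes, so the lines are concurrent at (-32, 39).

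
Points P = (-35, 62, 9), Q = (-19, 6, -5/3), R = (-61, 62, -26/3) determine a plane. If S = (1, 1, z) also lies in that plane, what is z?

10

The plane through P, Q, R has equation (2968/3)x + 560y − 1456z = -39032/3.
Substituting S: (-1456)z + (4648/3) = -39032/3, so z = 10.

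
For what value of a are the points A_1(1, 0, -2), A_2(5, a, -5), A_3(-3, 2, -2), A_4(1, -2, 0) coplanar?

1

Normal to plane A_1A_3A_4: n = (4, 8, 8); plane equation n·P = -12.
Requiring n·A_2 = -12: (8)a + (-20) = -12.
So a = 1.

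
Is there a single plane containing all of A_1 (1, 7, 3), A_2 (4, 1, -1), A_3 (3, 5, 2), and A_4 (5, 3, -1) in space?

No

With A_1 as base: A_1A_2 = (3, -6, -4), A_1A_3 = (2, -2, -1), A_1A_4 = (4, -4, -4).
A_1A_3 × A_1A_4 = (4, 4, 0).
A_1A_2 · (A_1A_3 × A_1A_4) = -12.
Since -12 ≠ 0, the four points are not coplanar.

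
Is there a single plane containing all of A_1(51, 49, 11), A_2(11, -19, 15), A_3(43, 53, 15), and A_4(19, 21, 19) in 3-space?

Yes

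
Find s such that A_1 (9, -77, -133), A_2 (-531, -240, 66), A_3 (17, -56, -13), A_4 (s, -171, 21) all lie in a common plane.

-319

Coplanarity ⇔ det[A_1A_2; A_1A_3; A_1A_4] = 0.
Expanding, this is linear in s: (-23739)s + (-7572741) = 0.
So s = -319.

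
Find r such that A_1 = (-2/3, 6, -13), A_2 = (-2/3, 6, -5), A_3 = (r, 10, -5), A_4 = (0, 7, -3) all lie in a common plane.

The points are coplanar iff A_1A_2 · (A_1A_3 × A_1A_4) = 0.
Expanding, this is linear in r: (8)r + (-16) = 0.
So r = 2.

2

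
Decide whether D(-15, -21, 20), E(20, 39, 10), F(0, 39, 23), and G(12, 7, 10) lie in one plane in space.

No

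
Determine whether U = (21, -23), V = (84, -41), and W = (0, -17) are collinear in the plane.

UV = (63, -18), UW = (-21, 6).
Checking proportionality: UW = -1/3·UV, so the vectors are parallel and the points are collinear.

Yes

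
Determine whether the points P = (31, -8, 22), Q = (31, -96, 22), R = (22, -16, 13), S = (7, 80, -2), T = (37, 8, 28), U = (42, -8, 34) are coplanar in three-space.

The plane through P, Q, R has normal n = PQ × PR = (792, 0, -792) and equation n·X = 7128.
Checking the remaining points: n·S = 7128, n·T = 7128, n·U = 6336.
Since n·U = 6336 ≠ 7128, U is off the plane and the points are not all coplanar.

No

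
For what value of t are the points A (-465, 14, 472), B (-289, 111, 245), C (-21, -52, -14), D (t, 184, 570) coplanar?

Coplanarity ⇔ det[AB; AC; AD] = 0.
Expanding, this is linear in t: (-62124)t + (-36839532) = 0.
So t = -593.

-593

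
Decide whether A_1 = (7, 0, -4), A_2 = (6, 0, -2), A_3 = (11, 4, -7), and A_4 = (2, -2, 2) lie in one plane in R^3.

No

The four points are coplanar iff the 3×3 determinant with rows A_1A_2, A_1A_3, A_1A_4 is zero.
Rows: (-1, 0, 2), (4, 4, -3), (-5, -2, 6).
Expanding along the first row: (-1)(18) − (0)(9) + (2)(12) = 6.
Nonzero ⇒ not coplanar.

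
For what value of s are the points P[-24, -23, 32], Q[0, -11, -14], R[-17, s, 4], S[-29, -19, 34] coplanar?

-7

Normal to plane PQS: n = (208, 182, 156); plane equation n·X = -4186.
Requiring n·R = -4186: (182)s + (-2912) = -4186.
So s = -7.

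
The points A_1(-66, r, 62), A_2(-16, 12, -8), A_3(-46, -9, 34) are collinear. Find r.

Collinearity requires A_1A_2 × A_1A_3 = 0; each component is linear in r.
The x-component gives (-42)r + (-966) = 0, so r = -23.
The remaining components then also vanish.

-23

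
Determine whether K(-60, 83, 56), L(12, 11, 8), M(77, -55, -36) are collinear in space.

No

KL = (72, -72, -48), KM = (137, -138, -92).
KL × KM = (0, 48, -72).
The cross product is nonzero, so the points do not lie on one line.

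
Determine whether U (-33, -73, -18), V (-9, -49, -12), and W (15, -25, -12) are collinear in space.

UV = (24, 24, 6), UW = (48, 48, 6).
UV × UW = (-144, 144, 0).
The cross product is nonzero, so the points do not lie on one line.

No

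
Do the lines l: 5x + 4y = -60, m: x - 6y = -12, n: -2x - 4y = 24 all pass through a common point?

The three lines meet at one point iff the augmented coefficient matrix [aᵢ bᵢ cᵢ] has rank < 3, i.e. its determinant vanishes.
Here the determinant is 0.
It vanishes, so the lines are concurrent at (-12, 0).

Yes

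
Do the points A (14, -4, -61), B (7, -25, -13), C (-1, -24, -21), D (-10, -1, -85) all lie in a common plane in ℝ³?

The four points are coplanar iff the 3×3 determinant with rows AB, AC, AD is zero.
Rows: (-7, -21, 48), (-15, -20, 40), (-24, 3, -24).
Expanding along the first row: (-7)(360) − (-21)(1320) + (48)(-525) = 0.
Zero determinant ⇒ coplanar.

Yes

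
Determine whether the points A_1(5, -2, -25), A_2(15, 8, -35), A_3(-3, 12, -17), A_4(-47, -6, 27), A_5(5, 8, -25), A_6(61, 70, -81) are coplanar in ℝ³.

Yes

The plane through A_1, A_2, A_3 has normal n = A_1A_2 × A_1A_3 = (220, 0, 220) and equation n·P = -4400.
Checking the remaining points: n·A_4 = -4400, n·A_5 = -4400, n·A_6 = -4400.
All equal -4400, so all 6 points lie in one plane.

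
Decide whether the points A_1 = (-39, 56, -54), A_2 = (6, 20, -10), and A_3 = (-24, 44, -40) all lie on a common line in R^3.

A_1A_2 = (45, -36, 44), A_1A_3 = (15, -12, 14).
Comparing components 2 and 3: (-36)(14) − (44)(-12) = 24 ≠ 0, so A_1A_2 and A_1A_3 are not parallel and the points are not collinear.

No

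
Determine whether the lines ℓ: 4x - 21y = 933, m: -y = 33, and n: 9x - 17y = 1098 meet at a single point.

The three lines meet at one point iff the augmented coefficient matrix [aᵢ bᵢ cᵢ] has rank < 3, i.e. its determinant vanishes.
Here the determinant is 12.
Nonzero, so no common point exists.

No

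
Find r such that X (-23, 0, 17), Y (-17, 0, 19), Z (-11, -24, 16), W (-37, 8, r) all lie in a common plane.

14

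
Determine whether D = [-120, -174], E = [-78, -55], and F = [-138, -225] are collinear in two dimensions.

Yes

DE = (42, 119), DF = (-18, -51).
det[DE; DF] = (42)(-51) − (119)(-18) = 0.
The determinant is zero, so the points are collinear.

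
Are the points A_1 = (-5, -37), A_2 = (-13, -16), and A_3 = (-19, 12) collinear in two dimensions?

A_1A_2 = (-8, 21), A_1A_3 = (-14, 49).
Twice the signed area of △A_1A_2A_3 is (-8)(49) − (21)(-14) = -98.
The area is nonzero, so the three points are not collinear.

No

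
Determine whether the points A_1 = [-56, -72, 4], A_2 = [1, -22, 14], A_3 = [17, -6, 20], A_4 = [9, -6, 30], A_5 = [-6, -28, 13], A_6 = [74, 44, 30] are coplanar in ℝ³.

Yes

The plane through A_1, A_2, A_3 has normal n = A_1A_2 × A_1A_3 = (140, -182, 112) and equation n·P = 5712.
Checking the remaining points: n·A_4 = 5712, n·A_5 = 5712, n·A_6 = 5712.
All equal 5712, so all 6 points lie in one plane.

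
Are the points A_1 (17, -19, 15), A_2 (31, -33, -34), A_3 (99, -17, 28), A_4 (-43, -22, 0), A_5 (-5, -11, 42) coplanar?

Yes

The plane through A_1, A_2, A_3 has normal n = A_1A_2 × A_1A_3 = (-84, -4200, 1176) and equation n·P = 96012.
Checking the remaining points: n·A_4 = 96012, n·A_5 = 96012.
All equal 96012, so all 5 points lie in one plane.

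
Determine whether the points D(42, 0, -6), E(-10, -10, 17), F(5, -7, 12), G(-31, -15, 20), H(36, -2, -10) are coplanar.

No

The plane through D, E, F has normal n = DE × DF = (-19, 85, -6) and equation n·P = -762.
Checking the remaining points: n·G = -806, n·H = -794.
Since n·G = -806 ≠ -762, G is off the plane and the points are not all coplanar.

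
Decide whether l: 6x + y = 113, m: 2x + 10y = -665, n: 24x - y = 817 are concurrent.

No

Lines aᵢx + bᵢy = cᵢ with pairwise distinct directions are concurrent exactly when det[aᵢ bᵢ cᵢ] = 0.
Here the determinant is 90.
Nonzero, so no common point exists.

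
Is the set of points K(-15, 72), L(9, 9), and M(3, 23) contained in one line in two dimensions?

KL = (24, -63), KM = (18, -49).
If collinear, KM would be a scalar multiple of KL. But (24)·(-49) ≠ (-63)·(18) (difference -42), so they are not parallel; the points are not collinear.

No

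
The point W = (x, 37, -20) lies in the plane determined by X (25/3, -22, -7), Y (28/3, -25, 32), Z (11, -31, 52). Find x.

-7

The plane through X, Y, Z has equation 174x + 45y − 1z = 467.
Substituting W: (174)x + (1685) = 467, so x = -7.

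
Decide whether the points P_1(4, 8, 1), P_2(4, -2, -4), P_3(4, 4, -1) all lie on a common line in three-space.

P_1P_2 = (0, -10, -5), P_1P_3 = (0, -4, -2).
Each component of P_1P_3 is 2/5 times the corresponding component of P_1P_2, so P_1P_3 = 2/5·P_1P_2 and the points are collinear.

Yes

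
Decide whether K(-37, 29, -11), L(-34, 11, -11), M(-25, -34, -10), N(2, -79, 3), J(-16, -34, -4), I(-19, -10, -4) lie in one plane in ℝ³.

The plane through K, L, M has normal n = KL × KM = (-18, -3, 27) and equation n·P = 282.
Checking the remaining points: n·N = 282, n·J = 282, n·I = 264.
Since n·I = 264 ≠ 282, I is off the plane and the points are not all coplanar.

No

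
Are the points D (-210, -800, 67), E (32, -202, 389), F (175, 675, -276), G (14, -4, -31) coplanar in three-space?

A normal to the plane through D, E, F is n = DE × DF = (-680064, 206976, 126720).
The plane has equation n·P = -14277120. For G: n·G = -14277120.
Equal, so G lies in the plane and all four are coplanar.

Yes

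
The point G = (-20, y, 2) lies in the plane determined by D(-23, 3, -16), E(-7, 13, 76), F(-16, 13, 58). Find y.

5

The plane through D, E, F has equation −180x − 540y + 90z = 1080.
Substituting G: (-540)y + (3780) = 1080, so y = 5.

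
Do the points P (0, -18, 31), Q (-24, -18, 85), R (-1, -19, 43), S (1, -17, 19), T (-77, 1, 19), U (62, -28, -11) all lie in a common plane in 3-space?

Yes

The plane through P, Q, R has normal n = PQ × PR = (54, 234, 24) and equation n·X = -3468.
Checking the remaining points: n·S = -3468, n·T = -3468, n·U = -3468.
All equal -3468, so all 6 points lie in one plane.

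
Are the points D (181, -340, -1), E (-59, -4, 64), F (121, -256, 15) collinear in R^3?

No

DE = (-240, 336, 65), DF = (-60, 84, 16).
DE × DF = (-84, -60, 0).
The cross product is nonzero, so the points do not lie on one line.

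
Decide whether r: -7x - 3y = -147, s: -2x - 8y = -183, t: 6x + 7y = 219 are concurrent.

Lines aᵢx + bᵢy = cᵢ with pairwise distinct directions are concurrent exactly when det[aᵢ bᵢ cᵢ] = 0.
Here the determinant is 279.
Nonzero, so no common point exists.

No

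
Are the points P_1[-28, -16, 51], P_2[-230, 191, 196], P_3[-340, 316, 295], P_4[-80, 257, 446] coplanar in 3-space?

With P_1 as base: P_1P_2 = (-202, 207, 145), P_1P_3 = (-312, 332, 244), P_1P_4 = (-52, 273, 395).
P_1P_3 × P_1P_4 = (64528, 110552, -67912).
P_1P_2 · (P_1P_3 × P_1P_4) = 2368.
Since 2368 ≠ 0, the four points are not coplanar.

No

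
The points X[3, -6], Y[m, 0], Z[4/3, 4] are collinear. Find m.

2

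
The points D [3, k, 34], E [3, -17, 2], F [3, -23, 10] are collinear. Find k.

-41

Direction EF = (0, -6, 8). From the z-coordinate of D, the parameter along the line is τ = (34 − 2)/8 = 4.
Then k = (-17) + 4·(-6) = -41.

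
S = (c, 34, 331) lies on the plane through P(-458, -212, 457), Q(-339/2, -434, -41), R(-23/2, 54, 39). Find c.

-497/2

A normal to the plane is n = PQ × PR = (225264, -101764, 175864).
S lies in the plane iff n · PS = 0.
This gives (225264)c + (55978104) = 0, so c = -497/2.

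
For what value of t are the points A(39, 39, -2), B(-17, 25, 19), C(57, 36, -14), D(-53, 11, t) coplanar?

29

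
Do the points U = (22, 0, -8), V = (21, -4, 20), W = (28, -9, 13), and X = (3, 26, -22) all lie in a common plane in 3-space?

A normal to the plane through U, V, W is n = UV × UW = (168, 189, 33).
The plane has equation n·P = 3432. For X: n·X = 4692.
4692 ≠ 3432, so X is off the plane.

No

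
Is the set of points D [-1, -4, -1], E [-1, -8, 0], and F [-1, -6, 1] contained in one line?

DE = (0, -4, 1), DF = (0, -2, 2).
DE × DF = (-6, 0, 0).
The cross product is nonzero, so the points do not lie on one line.

No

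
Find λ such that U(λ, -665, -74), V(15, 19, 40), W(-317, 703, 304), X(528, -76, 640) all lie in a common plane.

The points are coplanar iff UV · (UW × UX) = 0.
Expanding, this is linear in λ: (-435480)λ + (199014360) = 0.
So λ = 457.

457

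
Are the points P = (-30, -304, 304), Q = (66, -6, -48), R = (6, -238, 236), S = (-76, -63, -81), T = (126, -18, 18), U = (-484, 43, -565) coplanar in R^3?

No

The plane through P, Q, R has normal n = PQ × PR = (2968, -6144, -4392) and equation n·X = 443568.
Checking the remaining points: n·S = 517256, n·T = 405504, n·U = 780776.
Since n·S = 517256 ≠ 443568, S is off the plane and the points are not all coplanar.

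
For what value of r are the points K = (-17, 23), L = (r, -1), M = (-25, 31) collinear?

Collinearity: (L − K) must be parallel to (M − K) = (-8, 8).
Cross-multiplying the components: (r − (-17))·(8) = (-24)·(-8).
Solving gives r = 7.

7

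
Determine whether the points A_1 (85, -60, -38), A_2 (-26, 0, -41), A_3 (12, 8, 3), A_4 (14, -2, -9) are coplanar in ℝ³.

With A_1 as base: A_1A_2 = (-111, 60, -3), A_1A_3 = (-73, 68, 41), A_1A_4 = (-71, 58, 29).
A_1A_3 × A_1A_4 = (-406, -794, 594).
A_1A_2 · (A_1A_3 × A_1A_4) = -4356.
Since -4356 ≠ 0, the four points are not coplanar.

No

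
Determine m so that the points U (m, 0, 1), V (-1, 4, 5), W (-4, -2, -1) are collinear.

-3

Collinearity requires UV × UW = 0; each component is linear in m.
The y-component gives (-6)m + (-18) = 0, so m = -3.
The remaining components then also vanish.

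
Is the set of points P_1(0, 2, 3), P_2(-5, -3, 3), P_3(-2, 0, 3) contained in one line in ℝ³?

Yes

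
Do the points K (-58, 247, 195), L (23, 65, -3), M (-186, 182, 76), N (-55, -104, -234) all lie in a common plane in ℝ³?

Yes

A normal to the plane through K, L, M is n = KL × KM = (8788, 34983, -28561).
The plane has equation n·P = 2561702. For N: n·N = 2561702.
Equal, so N lies in the plane and all four are coplanar.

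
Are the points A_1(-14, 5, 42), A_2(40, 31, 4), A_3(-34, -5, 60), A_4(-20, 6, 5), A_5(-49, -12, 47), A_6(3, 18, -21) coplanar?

The plane through A_1, A_2, A_3 has normal n = A_1A_2 × A_1A_3 = (88, -212, -20) and equation n·P = -3132.
Checking the remaining points: n·A_4 = -3132, n·A_5 = -2708, n·A_6 = -3132.
Since n·A_5 = -2708 ≠ -3132, A_5 is off the plane and the points are not all coplanar.

No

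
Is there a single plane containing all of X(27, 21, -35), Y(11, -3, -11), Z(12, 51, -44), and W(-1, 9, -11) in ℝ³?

Yes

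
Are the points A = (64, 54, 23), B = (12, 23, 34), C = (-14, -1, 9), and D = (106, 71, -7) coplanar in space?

With A as base: AB = (-52, -31, 11), AC = (-78, -55, -14), AD = (42, 17, -30).
AC × AD = (1888, -2928, 984).
AB · (AC × AD) = 3416.
Since 3416 ≠ 0, the four points are not coplanar.

No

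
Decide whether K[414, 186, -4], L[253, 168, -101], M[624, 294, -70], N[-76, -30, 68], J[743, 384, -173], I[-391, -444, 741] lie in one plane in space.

Yes

The plane through K, L, M has normal n = KL × KM = (11664, -30996, -13608) and equation n·P = -881928.
Checking the remaining points: n·N = -881928, n·J = -881928, n·I = -881928.
All equal -881928, so all 6 points lie in one plane.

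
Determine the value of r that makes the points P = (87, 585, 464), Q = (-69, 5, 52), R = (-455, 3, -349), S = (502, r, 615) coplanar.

-62

The points are coplanar iff PQ · (PR × PS) = 0.
Expanding, this is linear in r: (96476)r + (5981512) = 0.
So r = -62.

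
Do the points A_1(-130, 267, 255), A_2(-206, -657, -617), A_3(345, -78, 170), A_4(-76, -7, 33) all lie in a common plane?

Yes

With A_1 as base: A_1A_2 = (-76, -924, -872), A_1A_3 = (475, -345, -85), A_1A_4 = (54, -274, -222).
A_1A_3 × A_1A_4 = (53300, 100860, -111520).
A_1A_2 · (A_1A_3 × A_1A_4) = 0.
The scalar triple product vanishes, so the four points are coplanar.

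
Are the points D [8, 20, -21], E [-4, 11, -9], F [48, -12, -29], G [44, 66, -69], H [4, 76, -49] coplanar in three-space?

No

The plane through D, E, F has normal n = DE × DF = (456, 384, 744) and equation n·P = -4296.
Checking the remaining points: n·G = -5928, n·H = -5448.
Since n·G = -5928 ≠ -4296, G is off the plane and the points are not all coplanar.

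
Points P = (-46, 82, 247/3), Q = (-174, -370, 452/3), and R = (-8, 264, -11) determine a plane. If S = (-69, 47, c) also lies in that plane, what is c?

Coplanarity requires PQ · (PR × PS) = 0.
PQ = (-128, -452, 205/3), PR = (38, 182, -280/3); the triple product is linear in c with coefficient -6120 and constant term 146880.
Setting it to zero: c = 24.

24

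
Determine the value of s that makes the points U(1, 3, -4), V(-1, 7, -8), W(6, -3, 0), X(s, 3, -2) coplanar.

The points are coplanar iff UV · (UW × UX) = 0.
Expanding, this is linear in s: (-8)s + (-8) = 0.
So s = -1.

-1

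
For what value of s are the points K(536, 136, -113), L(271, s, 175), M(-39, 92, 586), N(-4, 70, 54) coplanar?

114

Coplanarity ⇔ det[KL; KM; KN] = 0.
Expanding, this is linear in s: (-281435)s + (32083590) = 0.
So s = 114.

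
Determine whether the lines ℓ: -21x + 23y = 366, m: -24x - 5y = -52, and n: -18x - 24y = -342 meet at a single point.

Intersecting ℓ and m: solving the 2×2 system gives (x, y) = (-634/657, 3292/219).
Substitute into n: (-18)(-634/657) + (-24)(3292/219) = -25068/73.
But n requires -342 ≠ -25068/73, so the three lines have no common point.

No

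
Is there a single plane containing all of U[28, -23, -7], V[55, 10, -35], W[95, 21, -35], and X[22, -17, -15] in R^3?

No

With U as base: UV = (27, 33, -28), UW = (67, 44, -28), UX = (-6, 6, -8).
UW × UX = (-184, 704, 666).
UV · (UW × UX) = -384.
Since -384 ≠ 0, the four points are not coplanar.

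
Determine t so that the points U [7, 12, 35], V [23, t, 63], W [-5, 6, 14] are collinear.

20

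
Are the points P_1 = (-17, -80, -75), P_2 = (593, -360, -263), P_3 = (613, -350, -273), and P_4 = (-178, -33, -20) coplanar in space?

The four points are coplanar iff the 3×3 determinant with rows P_1P_2, P_1P_3, P_1P_4 is zero.
Rows: (610, -280, -188), (630, -270, -198), (-161, 47, 55).
Expanding along the first row: (610)(-5544) − (-280)(2772) + (-188)(-13860) = 0.
Zero determinant ⇒ coplanar.

Yes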